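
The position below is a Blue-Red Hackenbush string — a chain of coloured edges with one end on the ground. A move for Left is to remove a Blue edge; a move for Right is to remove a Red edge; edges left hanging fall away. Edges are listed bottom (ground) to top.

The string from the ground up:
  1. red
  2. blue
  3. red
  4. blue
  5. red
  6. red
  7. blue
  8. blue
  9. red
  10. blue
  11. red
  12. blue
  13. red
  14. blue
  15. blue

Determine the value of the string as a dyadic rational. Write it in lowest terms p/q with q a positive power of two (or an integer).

-11433/16384

Build value(s[:k]) for k = 1..15, string s = red blue red blue red red blue blue red blue red blue red blue blue.
r: Left { (no moves) }, Right { 0 } -> simplest -1
rb: Left { -1 }, Right { 0 } -> simplest -1/2
rbr: Left { -1 }, Right { -1/2 0 } -> simplest -3/4
rbrb: Left { -1 -3/4 }, Right { -1/2 0 } -> simplest -5/8
rbrbr: Left { -1 -3/4 }, Right { -5/8 -1/2 0 } -> simplest -11/16
rbrbrr: Left { -1 -3/4 }, Right { -11/16 -5/8 -1/2 0 } -> simplest -23/32
rbrbrrb: Left { -1 -3/4 -23/32 }, Right { -11/16 -5/8 -1/2 0 } -> simplest -45/64
rbrbrrbb: Left { -1 -3/4 -23/32 -45/64 }, Right { -11/16 -5/8 -1/2 0 } -> simplest -89/128
rbrbrrbbr: Left { -1 -3/4 -23/32 -45/64 }, Right { -89/128 -11/16 -5/8 -1/2 0 } -> simplest -179/256
rbrbrrbbrb: Left { -1 -3/4 -23/32 -45/64 -179/256 }, Right { -89/128 -11/16 -5/8 -1/2 0 } -> simplest -357/512
rbrbrrbbrbr: Left { -1 -3/4 -23/32 -45/64 -179/256 }, Right { -357/512 -89/128 -11/16 -5/8 -1/2 0 } -> simplest -715/1024
rbrbrrbbrbrb: Left { -1 -3/4 -23/32 -45/64 -179/256 -715/1024 }, Right { -357/512 -89/128 -11/16 -5/8 -1/2 0 } -> simplest -1429/2048
rbrbrrbbrbrbr: Left { -1 -3/4 -23/32 -45/64 -179/256 -715/1024 }, Right { -1429/2048 -357/512 -89/128 -11/16 -5/8 -1/2 0 } -> simplest -2859/4096
rbrbrrbbrbrbrb: Left { -1 -3/4 -23/32 -45/64 -179/256 -715/1024 -2859/4096 }, Right { -1429/2048 -357/512 -89/128 -11/16 -5/8 -1/2 0 } -> simplest -5717/8192
rbrbrrbbrbrbrbb: Left { -1 -3/4 -23/32 -45/64 -179/256 -715/1024 -2859/4096 -5717/8192 }, Right { -1429/2048 -357/512 -89/128 -11/16 -5/8 -1/2 0 } -> simplest -11433/16384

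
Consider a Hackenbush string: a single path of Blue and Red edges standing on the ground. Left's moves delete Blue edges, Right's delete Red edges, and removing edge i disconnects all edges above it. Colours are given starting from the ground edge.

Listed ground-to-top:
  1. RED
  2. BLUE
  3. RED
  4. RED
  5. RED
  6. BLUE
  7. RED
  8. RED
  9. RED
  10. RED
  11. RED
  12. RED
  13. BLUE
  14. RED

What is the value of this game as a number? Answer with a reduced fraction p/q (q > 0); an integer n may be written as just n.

Recurse on prefixes of the 14-edge string RED BLUE RED RED RED BLUE RED RED RED RED RED RED BLUE RED:
step 1: add RED to get R; options L={ · } R={ 0 } => -1
step 2: add BLUE to get RB; options L={ -1 } R={ 0 } => -1/2
step 3: add RED to get RBR; options L={ -1 } R={ -1/2,0 } => -3/4
step 4: add RED to get RBRR; options L={ -1 } R={ -3/4,-1/2,0 } => -7/8
step 5: add RED to get RBRRR; options L={ -1 } R={ -7/8,-3/4,-1/2,0 } => -15/16
step 6: add BLUE to get RBRRRB; options L={ -1,-15/16 } R={ -7/8,-3/4,-1/2,0 } => -29/32
step 7: add RED to get RBRRRBR; options L={ -1,-15/16 } R={ -29/32,-7/8,-3/4,-1/2,0 } => -59/64
step 8: add RED to get RBRRRBRR; options L={ -1,-15/16 } R={ -59/64,-29/32,-7/8,-3/4,-1/2,0 } => -119/128
step 9: add RED to get RBRRRBRRR; options L={ -1,-15/16 } R={ -119/128,-59/64,-29/32,-7/8,-3/4,-1/2,0 } => -239/256
step 10: add RED to get RBRRRBRRRR; options L={ -1,-15/16 } R={ -239/256,-119/128,-59/64,-29/32,-7/8,-3/4,-1/2,0 } => -479/512
step 11: add RED to get RBRRRBRRRRR; options L={ -1,-15/16 } R={ -479/512,-239/256,-119/128,-59/64,-29/32,-7/8,-3/4,-1/2,0 } => -959/1024
step 12: add RED to get RBRRRBRRRRRR; options L={ -1,-15/16 } R={ -959/1024,-479/512,-239/256,-119/128,-59/64,-29/32,-7/8,-3/4,-1/2,0 } => -1919/2048
step 13: add BLUE to get RBRRRBRRRRRRB; options L={ -1,-15/16,-1919/2048 } R={ -959/1024,-479/512,-239/256,-119/128,-59/64,-29/32,-7/8,-3/4,-1/2,0 } => -3837/4096
step 14: add RED to get RBRRRBRRRRRRBR; options L={ -1,-15/16,-1919/2048 } R={ -3837/4096,-959/1024,-479/512,-239/256,-119/128,-59/64,-29/32,-7/8,-3/4,-1/2,0 } => -7675/8192

-7675/8192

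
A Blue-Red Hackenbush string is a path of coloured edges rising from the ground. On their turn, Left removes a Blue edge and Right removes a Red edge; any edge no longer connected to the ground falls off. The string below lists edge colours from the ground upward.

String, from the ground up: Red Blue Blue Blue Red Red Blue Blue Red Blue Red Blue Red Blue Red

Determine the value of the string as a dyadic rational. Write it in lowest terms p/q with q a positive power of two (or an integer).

-3243/16384

Recurse on prefixes of the 15-edge string Red Blue Blue Blue Red Red Blue Blue Red Blue Red Blue Red Blue Red:
1 of 15 · R · max L −∞ · min R 0 ⇒ -1
2 of 15 · RB · max L -1 · min R 0 ⇒ -1/2
3 of 15 · RBB · max L -1/2 · min R 0 ⇒ -1/4
4 of 15 · RBBB · max L -1/4 · min R 0 ⇒ -1/8
5 of 15 · RBBBR · max L -1/4 · min R -1/8 ⇒ -3/16
6 of 15 · RBBBRR · max L -1/4 · min R -3/16 ⇒ -7/32
7 of 15 · RBBBRRB · max L -7/32 · min R -3/16 ⇒ -13/64
8 of 15 · RBBBRRBB · max L -13/64 · min R -3/16 ⇒ -25/128
9 of 15 · RBBBRRBBR · max L -13/64 · min R -25/128 ⇒ -51/256
10 of 15 · RBBBRRBBRB · max L -51/256 · min R -25/128 ⇒ -101/512
11 of 15 · RBBBRRBBRBR · max L -51/256 · min R -101/512 ⇒ -203/1024
12 of 15 · RBBBRRBBRBRB · max L -203/1024 · min R -101/512 ⇒ -405/2048
13 of 15 · RBBBRRBBRBRBR · max L -203/1024 · min R -405/2048 ⇒ -811/4096
14 of 15 · RBBBRRBBRBRBRB · max L -811/4096 · min R -405/2048 ⇒ -1621/8192
15 of 15 · RBBBRRBBRBRBRBR · max L -811/4096 · min R -1621/8192 ⇒ -3243/16384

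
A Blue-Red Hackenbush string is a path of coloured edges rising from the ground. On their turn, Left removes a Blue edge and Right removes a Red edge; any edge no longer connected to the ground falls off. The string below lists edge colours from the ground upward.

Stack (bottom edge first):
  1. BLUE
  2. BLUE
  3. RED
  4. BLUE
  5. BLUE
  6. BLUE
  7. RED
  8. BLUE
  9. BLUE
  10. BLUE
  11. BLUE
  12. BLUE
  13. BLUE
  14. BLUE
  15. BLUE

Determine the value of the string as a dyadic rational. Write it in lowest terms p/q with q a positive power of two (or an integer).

Build G(s[:k]) for k = 1..15, string s = BLUE BLUE RED BLUE BLUE BLUE RED BLUE BLUE BLUE BLUE BLUE BLUE BLUE BLUE.
edge 1 of 15 (BLUE): { 0 | none } ⇒ 1
edge 2 of 15 (BLUE): { 0; 1 | none } ⇒ 2
edge 3 of 15 (RED): { 0; 1 | 2 } ⇒ 3/2
edge 4 of 15 (BLUE): { 0; 1; 3/2 | 2 } ⇒ 7/4
edge 5 of 15 (BLUE): { 0; 1; 3/2; 7/4 | 2 } ⇒ 15/8
edge 6 of 15 (BLUE): { 0; 1; 3/2; 7/4; 15/8 | 2 } ⇒ 31/16
edge 7 of 15 (RED): { 0; 1; 3/2; 7/4; 15/8 | 31/16; 2 } ⇒ 61/32
edge 8 of 15 (BLUE): { 0; 1; 3/2; 7/4; 15/8; 61/32 | 31/16; 2 } ⇒ 123/64
edge 9 of 15 (BLUE): { 0; 1; 3/2; 7/4; 15/8; 61/32; 123/64 | 31/16; 2 } ⇒ 247/128
edge 10 of 15 (BLUE): { 0; 1; 3/2; 7/4; 15/8; 61/32; 123/64; 247/128 | 31/16; 2 } ⇒ 495/256
edge 11 of 15 (BLUE): { 0; 1; 3/2; 7/4; 15/8; 61/32; 123/64; 247/128; 495/256 | 31/16; 2 } ⇒ 991/512
edge 12 of 15 (BLUE): { 0; 1; 3/2; 7/4; 15/8; 61/32; 123/64; 247/128; 495/256; 991/512 | 31/16; 2 } ⇒ 1983/1024
edge 13 of 15 (BLUE): { 0; 1; 3/2; 7/4; 15/8; 61/32; 123/64; 247/128; 495/256; 991/512; 1983/1024 | 31/16; 2 } ⇒ 3967/2048
edge 14 of 15 (BLUE): { 0; 1; 3/2; 7/4; 15/8; 61/32; 123/64; 247/128; 495/256; 991/512; 1983/1024; 3967/2048 | 31/16; 2 } ⇒ 7935/4096
edge 15 of 15 (BLUE): { 0; 1; 3/2; 7/4; 15/8; 61/32; 123/64; 247/128; 495/256; 991/512; 1983/1024; 3967/2048; 7935/4096 | 31/16; 2 } ⇒ 15871/8192

15871/8192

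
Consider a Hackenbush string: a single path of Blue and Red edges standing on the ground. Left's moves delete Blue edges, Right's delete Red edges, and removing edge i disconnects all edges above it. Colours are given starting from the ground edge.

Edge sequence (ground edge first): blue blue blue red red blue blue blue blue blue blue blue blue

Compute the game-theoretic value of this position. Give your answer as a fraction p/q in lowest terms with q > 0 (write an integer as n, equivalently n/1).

2559/1024

Recurse on prefixes of the 13-edge string blue blue blue red red blue blue blue blue blue blue blue blue:
v(b) = { 0 | — } gives 1
v(bb) = { 0,1 | — } gives 2
v(bbb) = { 0,1,2 | — } gives 3
v(bbbr) = { 0,1,2 | 3 } gives 5/2
v(bbbrr) = { 0,1,2 | 5/2,3 } gives 9/4
v(bbbrrb) = { 0,1,2,9/4 | 5/2,3 } gives 19/8
v(bbbrrbb) = { 0,1,2,9/4,19/8 | 5/2,3 } gives 39/16
v(bbbrrbbb) = { 0,1,2,9/4,19/8,39/16 | 5/2,3 } gives 79/32
v(bbbrrbbbb) = { 0,1,2,9/4,19/8,39/16,79/32 | 5/2,3 } gives 159/64
v(bbbrrbbbbb) = { 0,1,2,9/4,19/8,39/16,79/32,159/64 | 5/2,3 } gives 319/128
v(bbbrrbbbbbb) = { 0,1,2,9/4,19/8,39/16,79/32,159/64,319/128 | 5/2,3 } gives 639/256
v(bbbrrbbbbbbb) = { 0,1,2,9/4,19/8,39/16,79/32,159/64,319/128,639/256 | 5/2,3 } gives 1279/512
v(bbbrrbbbbbbbb) = { 0,1,2,9/4,19/8,39/16,79/32,159/64,319/128,639/256,1279/512 | 5/2,3 } gives 2559/1024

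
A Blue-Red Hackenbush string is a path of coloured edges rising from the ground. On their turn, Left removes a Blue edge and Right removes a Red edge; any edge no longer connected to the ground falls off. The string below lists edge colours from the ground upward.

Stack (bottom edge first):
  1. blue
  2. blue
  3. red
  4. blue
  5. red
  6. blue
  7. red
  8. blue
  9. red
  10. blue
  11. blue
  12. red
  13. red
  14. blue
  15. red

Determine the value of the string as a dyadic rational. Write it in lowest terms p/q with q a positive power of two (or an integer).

13669/8192

G(b) = { 0 |  } ⇒ 1
G(bb) = { 0 1 |  } ⇒ 2
G(bbr) = { 0 1 | 2 } ⇒ 3/2
G(bbrb) = { 0 1 3/2 | 2 } ⇒ 7/4
G(bbrbr) = { 0 1 3/2 | 7/4 2 } ⇒ 13/8
G(bbrbrb) = { 0 1 3/2 13/8 | 7/4 2 } ⇒ 27/16
G(bbrbrbr) = { 0 1 3/2 13/8 | 27/16 7/4 2 } ⇒ 53/32
G(bbrbrbrb) = { 0 1 3/2 13/8 53/32 | 27/16 7/4 2 } ⇒ 107/64
G(bbrbrbrbr) = { 0 1 3/2 13/8 53/32 | 107/64 27/16 7/4 2 } ⇒ 213/128
G(bbrbrbrbrb) = { 0 1 3/2 13/8 53/32 213/128 | 107/64 27/16 7/4 2 } ⇒ 427/256
G(bbrbrbrbrbb) = { 0 1 3/2 13/8 53/32 213/128 427/256 | 107/64 27/16 7/4 2 } ⇒ 855/512
G(bbrbrbrbrbbr) = { 0 1 3/2 13/8 53/32 213/128 427/256 | 855/512 107/64 27/16 7/4 2 } ⇒ 1709/1024
G(bbrbrbrbrbbrr) = { 0 1 3/2 13/8 53/32 213/128 427/256 | 1709/1024 855/512 107/64 27/16 7/4 2 } ⇒ 3417/2048
G(bbrbrbrbrbbrrb) = { 0 1 3/2 13/8 53/32 213/128 427/256 3417/2048 | 1709/1024 855/512 107/64 27/16 7/4 2 } ⇒ 6835/4096
G(bbrbrbrbrbbrrbr) = { 0 1 3/2 13/8 53/32 213/128 427/256 3417/2048 | 6835/4096 1709/1024 855/512 107/64 27/16 7/4 2 } ⇒ 13669/8192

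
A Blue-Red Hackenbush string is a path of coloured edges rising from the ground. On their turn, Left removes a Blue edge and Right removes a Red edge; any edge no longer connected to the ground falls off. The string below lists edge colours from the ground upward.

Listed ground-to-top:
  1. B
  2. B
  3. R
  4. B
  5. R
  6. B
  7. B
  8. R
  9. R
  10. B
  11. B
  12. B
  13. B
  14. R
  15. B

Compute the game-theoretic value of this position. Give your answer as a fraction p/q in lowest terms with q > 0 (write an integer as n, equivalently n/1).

13947/8192

Build G(s[:k]) for k = 1..15, string s = B B R B R B B R R B B B B R B.
G(B) = { 0 | (no moves) } → 1
G(BB) = { 0, 1 | (no moves) } → 2
G(BBR) = { 0, 1 | 2 } → 3/2
G(BBRB) = { 0, 1, 3/2 | 2 } → 7/4
G(BBRBR) = { 0, 1, 3/2 | 7/4, 2 } → 13/8
G(BBRBRB) = { 0, 1, 3/2, 13/8 | 7/4, 2 } → 27/16
G(BBRBRBB) = { 0, 1, 3/2, 13/8, 27/16 | 7/4, 2 } → 55/32
G(BBRBRBBR) = { 0, 1, 3/2, 13/8, 27/16 | 55/32, 7/4, 2 } → 109/64
G(BBRBRBBRR) = { 0, 1, 3/2, 13/8, 27/16 | 109/64, 55/32, 7/4, 2 } → 217/128
G(BBRBRBBRRB) = { 0, 1, 3/2, 13/8, 27/16, 217/128 | 109/64, 55/32, 7/4, 2 } → 435/256
G(BBRBRBBRRBB) = { 0, 1, 3/2, 13/8, 27/16, 217/128, 435/256 | 109/64, 55/32, 7/4, 2 } → 871/512
G(BBRBRBBRRBBB) = { 0, 1, 3/2, 13/8, 27/16, 217/128, 435/256, 871/512 | 109/64, 55/32, 7/4, 2 } → 1743/1024
G(BBRBRBBRRBBBB) = { 0, 1, 3/2, 13/8, 27/16, 217/128, 435/256, 871/512, 1743/1024 | 109/64, 55/32, 7/4, 2 } → 3487/2048
G(BBRBRBBRRBBBBR) = { 0, 1, 3/2, 13/8, 27/16, 217/128, 435/256, 871/512, 1743/1024 | 3487/2048, 109/64, 55/32, 7/4, 2 } → 6973/4096
G(BBRBRBBRRBBBBRB) = { 0, 1, 3/2, 13/8, 27/16, 217/128, 435/256, 871/512, 1743/1024, 6973/4096 | 3487/2048, 109/64, 55/32, 7/4, 2 } → 13947/8192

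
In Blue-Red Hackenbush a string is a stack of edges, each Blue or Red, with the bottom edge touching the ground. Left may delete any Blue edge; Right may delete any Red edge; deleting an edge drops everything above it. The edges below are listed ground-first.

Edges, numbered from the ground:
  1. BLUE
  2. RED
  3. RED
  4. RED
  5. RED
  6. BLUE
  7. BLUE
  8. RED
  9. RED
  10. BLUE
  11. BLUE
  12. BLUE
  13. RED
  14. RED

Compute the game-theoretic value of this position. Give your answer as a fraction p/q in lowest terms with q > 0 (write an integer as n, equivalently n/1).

B: Left { 0 }, Right { none } = simplest 1
BR: Left { 0 }, Right { 1 } = simplest 1/2
BRR: Left { 0 }, Right { 1/2, 1 } = simplest 1/4
BRRR: Left { 0 }, Right { 1/4, 1/2, 1 } = simplest 1/8
BRRRR: Left { 0 }, Right { 1/8, 1/4, 1/2, 1 } = simplest 1/16
BRRRRB: Left { 0, 1/16 }, Right { 1/8, 1/4, 1/2, 1 } = simplest 3/32
BRRRRBB: Left { 0, 1/16, 3/32 }, Right { 1/8, 1/4, 1/2, 1 } = simplest 7/64
BRRRRBBR: Left { 0, 1/16, 3/32 }, Right { 7/64, 1/8, 1/4, 1/2, 1 } = simplest 13/128
BRRRRBBRR: Left { 0, 1/16, 3/32 }, Right { 13/128, 7/64, 1/8, 1/4, 1/2, 1 } = simplest 25/256
BRRRRBBRRB: Left { 0, 1/16, 3/32, 25/256 }, Right { 13/128, 7/64, 1/8, 1/4, 1/2, 1 } = simplest 51/512
BRRRRBBRRBB: Left { 0, 1/16, 3/32, 25/256, 51/512 }, Right { 13/128, 7/64, 1/8, 1/4, 1/2, 1 } = simplest 103/1024
BRRRRBBRRBBB: Left { 0, 1/16, 3/32, 25/256, 51/512, 103/1024 }, Right { 13/128, 7/64, 1/8, 1/4, 1/2, 1 } = simplest 207/2048
BRRRRBBRRBBBR: Left { 0, 1/16, 3/32, 25/256, 51/512, 103/1024 }, Right { 207/2048, 13/128, 7/64, 1/8, 1/4, 1/2, 1 } = simplest 413/4096
BRRRRBBRRBBBRR: Left { 0, 1/16, 3/32, 25/256, 51/512, 103/1024 }, Right { 413/4096, 207/2048, 13/128, 7/64, 1/8, 1/4, 1/2, 1 } = simplest 825/8192

825/8192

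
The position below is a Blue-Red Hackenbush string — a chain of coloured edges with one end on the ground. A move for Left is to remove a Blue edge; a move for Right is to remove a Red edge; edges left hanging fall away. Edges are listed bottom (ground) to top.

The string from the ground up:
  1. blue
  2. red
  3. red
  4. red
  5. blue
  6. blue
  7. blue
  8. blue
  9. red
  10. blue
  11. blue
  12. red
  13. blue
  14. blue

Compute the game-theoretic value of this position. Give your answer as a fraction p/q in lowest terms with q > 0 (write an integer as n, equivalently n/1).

Prefix values for blue red red red blue blue blue blue red blue blue red blue blue via {L|R} + simplicity:
1 of 14 · b · max L 0 · min R +∞ => 1
2 of 14 · br · max L 0 · min R 1 => 1/2
3 of 14 · brr · max L 0 · min R 1/2 => 1/4
4 of 14 · brrr · max L 0 · min R 1/4 => 1/8
5 of 14 · brrrb · max L 1/8 · min R 1/4 => 3/16
6 of 14 · brrrbb · max L 3/16 · min R 1/4 => 7/32
7 of 14 · brrrbbb · max L 7/32 · min R 1/4 => 15/64
8 of 14 · brrrbbbb · max L 15/64 · min R 1/4 => 31/128
9 of 14 · brrrbbbbr · max L 15/64 · min R 31/128 => 61/256
10 of 14 · brrrbbbbrb · max L 61/256 · min R 31/128 => 123/512
11 of 14 · brrrbbbbrbb · max L 123/512 · min R 31/128 => 247/1024
12 of 14 · brrrbbbbrbbr · max L 123/512 · min R 247/1024 => 493/2048
13 of 14 · brrrbbbbrbbrb · max L 493/2048 · min R 247/1024 => 987/4096
14 of 14 · brrrbbbbrbbrbb · max L 987/4096 · min R 247/1024 => 1975/8192

1975/8192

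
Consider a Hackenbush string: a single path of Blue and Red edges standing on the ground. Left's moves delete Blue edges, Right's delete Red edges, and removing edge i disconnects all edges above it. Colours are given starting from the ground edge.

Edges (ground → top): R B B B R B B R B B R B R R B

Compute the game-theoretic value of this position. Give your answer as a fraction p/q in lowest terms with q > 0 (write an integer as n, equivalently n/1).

-2349/16384

Prefix values for R B B B R B B R B B R B R R B via {L|R} + simplicity:
edge 1 of 15 (R): { · | 0 } so -1
edge 2 of 15 (B): { -1 | 0 } so -1/2
edge 3 of 15 (B): { -1, -1/2 | 0 } so -1/4
edge 4 of 15 (B): { -1, -1/2, -1/4 | 0 } so -1/8
edge 5 of 15 (R): { -1, -1/2, -1/4 | -1/8, 0 } so -3/16
edge 6 of 15 (B): { -1, -1/2, -1/4, -3/16 | -1/8, 0 } so -5/32
edge 7 of 15 (B): { -1, -1/2, -1/4, -3/16, -5/32 | -1/8, 0 } so -9/64
edge 8 of 15 (R): { -1, -1/2, -1/4, -3/16, -5/32 | -9/64, -1/8, 0 } so -19/128
edge 9 of 15 (B): { -1, -1/2, -1/4, -3/16, -5/32, -19/128 | -9/64, -1/8, 0 } so -37/256
edge 10 of 15 (B): { -1, -1/2, -1/4, -3/16, -5/32, -19/128, -37/256 | -9/64, -1/8, 0 } so -73/512
edge 11 of 15 (R): { -1, -1/2, -1/4, -3/16, -5/32, -19/128, -37/256 | -73/512, -9/64, -1/8, 0 } so -147/1024
edge 12 of 15 (B): { -1, -1/2, -1/4, -3/16, -5/32, -19/128, -37/256, -147/1024 | -73/512, -9/64, -1/8, 0 } so -293/2048
edge 13 of 15 (R): { -1, -1/2, -1/4, -3/16, -5/32, -19/128, -37/256, -147/1024 | -293/2048, -73/512, -9/64, -1/8, 0 } so -587/4096
edge 14 of 15 (R): { -1, -1/2, -1/4, -3/16, -5/32, -19/128, -37/256, -147/1024 | -587/4096, -293/2048, -73/512, -9/64, -1/8, 0 } so -1175/8192
edge 15 of 15 (B): { -1, -1/2, -1/4, -3/16, -5/32, -19/128, -37/256, -147/1024, -1175/8192 | -587/4096, -293/2048, -73/512, -9/64, -1/8, 0 } so -2349/16384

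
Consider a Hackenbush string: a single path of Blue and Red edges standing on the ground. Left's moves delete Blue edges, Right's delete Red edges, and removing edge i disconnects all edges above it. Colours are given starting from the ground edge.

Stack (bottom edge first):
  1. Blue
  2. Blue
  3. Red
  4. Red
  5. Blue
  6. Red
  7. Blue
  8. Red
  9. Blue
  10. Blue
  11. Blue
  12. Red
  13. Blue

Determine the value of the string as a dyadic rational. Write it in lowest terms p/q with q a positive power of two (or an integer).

2747/2048

1 of 13 · B · max L 0 · min R +∞ => 1
2 of 13 · BB · max L 1 · min R +∞ => 2
3 of 13 · BBR · max L 1 · min R 2 => 3/2
4 of 13 · BBRR · max L 1 · min R 3/2 => 5/4
5 of 13 · BBRRB · max L 5/4 · min R 3/2 => 11/8
6 of 13 · BBRRBR · max L 5/4 · min R 11/8 => 21/16
7 of 13 · BBRRBRB · max L 21/16 · min R 11/8 => 43/32
8 of 13 · BBRRBRBR · max L 21/16 · min R 43/32 => 85/64
9 of 13 · BBRRBRBRB · max L 85/64 · min R 43/32 => 171/128
10 of 13 · BBRRBRBRBB · max L 171/128 · min R 43/32 => 343/256
11 of 13 · BBRRBRBRBBB · max L 343/256 · min R 43/32 => 687/512
12 of 13 · BBRRBRBRBBBR · max L 343/256 · min R 687/512 => 1373/1024
13 of 13 · BBRRBRBRBBBRB · max L 1373/1024 · min R 687/512 => 2747/2048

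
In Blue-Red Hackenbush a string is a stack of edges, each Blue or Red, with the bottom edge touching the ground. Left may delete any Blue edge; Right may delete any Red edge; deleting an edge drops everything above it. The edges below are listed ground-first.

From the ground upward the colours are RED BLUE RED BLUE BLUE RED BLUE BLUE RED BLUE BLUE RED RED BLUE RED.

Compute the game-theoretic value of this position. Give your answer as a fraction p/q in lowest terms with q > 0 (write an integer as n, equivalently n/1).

-9371/16384

Prefix values for RED BLUE RED BLUE BLUE RED BLUE BLUE RED BLUE BLUE RED RED BLUE RED via {L|R} + simplicity:
edge 1 of 15 (RED): { · | 0 } => -1
edge 2 of 15 (BLUE): { -1 | 0 } => -1/2
edge 3 of 15 (RED): { -1 | -1/2,0 } => -3/4
edge 4 of 15 (BLUE): { -1,-3/4 | -1/2,0 } => -5/8
edge 5 of 15 (BLUE): { -1,-3/4,-5/8 | -1/2,0 } => -9/16
edge 6 of 15 (RED): { -1,-3/4,-5/8 | -9/16,-1/2,0 } => -19/32
edge 7 of 15 (BLUE): { -1,-3/4,-5/8,-19/32 | -9/16,-1/2,0 } => -37/64
edge 8 of 15 (BLUE): { -1,-3/4,-5/8,-19/32,-37/64 | -9/16,-1/2,0 } => -73/128
edge 9 of 15 (RED): { -1,-3/4,-5/8,-19/32,-37/64 | -73/128,-9/16,-1/2,0 } => -147/256
edge 10 of 15 (BLUE): { -1,-3/4,-5/8,-19/32,-37/64,-147/256 | -73/128,-9/16,-1/2,0 } => -293/512
edge 11 of 15 (BLUE): { -1,-3/4,-5/8,-19/32,-37/64,-147/256,-293/512 | -73/128,-9/16,-1/2,0 } => -585/1024
edge 12 of 15 (RED): { -1,-3/4,-5/8,-19/32,-37/64,-147/256,-293/512 | -585/1024,-73/128,-9/16,-1/2,0 } => -1171/2048
edge 13 of 15 (RED): { -1,-3/4,-5/8,-19/32,-37/64,-147/256,-293/512 | -1171/2048,-585/1024,-73/128,-9/16,-1/2,0 } => -2343/4096
edge 14 of 15 (BLUE): { -1,-3/4,-5/8,-19/32,-37/64,-147/256,-293/512,-2343/4096 | -1171/2048,-585/1024,-73/128,-9/16,-1/2,0 } => -4685/8192
edge 15 of 15 (RED): { -1,-3/4,-5/8,-19/32,-37/64,-147/256,-293/512,-2343/4096 | -4685/8192,-1171/2048,-585/1024,-73/128,-9/16,-1/2,0 } => -9371/16384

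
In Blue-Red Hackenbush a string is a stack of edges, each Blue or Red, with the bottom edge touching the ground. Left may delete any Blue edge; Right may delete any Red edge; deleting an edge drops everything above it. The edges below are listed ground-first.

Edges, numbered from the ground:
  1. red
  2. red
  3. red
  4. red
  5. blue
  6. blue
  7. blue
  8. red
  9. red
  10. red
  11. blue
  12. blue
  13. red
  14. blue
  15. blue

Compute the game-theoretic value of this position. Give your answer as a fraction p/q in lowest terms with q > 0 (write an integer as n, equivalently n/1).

-6601/2048

r: Left { — }, Right { 0 } → simplest -1
rr: Left { — }, Right { -1, 0 } → simplest -2
rrr: Left { — }, Right { -2, -1, 0 } → simplest -3
rrrr: Left { — }, Right { -3, -2, -1, 0 } → simplest -4
rrrrb: Left { -4 }, Right { -3, -2, -1, 0 } → simplest -7/2
rrrrbb: Left { -4, -7/2 }, Right { -3, -2, -1, 0 } → simplest -13/4
rrrrbbb: Left { -4, -7/2, -13/4 }, Right { -3, -2, -1, 0 } → simplest -25/8
rrrrbbbr: Left { -4, -7/2, -13/4 }, Right { -25/8, -3, -2, -1, 0 } → simplest -51/16
rrrrbbbrr: Left { -4, -7/2, -13/4 }, Right { -51/16, -25/8, -3, -2, -1, 0 } → simplest -103/32
rrrrbbbrrr: Left { -4, -7/2, -13/4 }, Right { -103/32, -51/16, -25/8, -3, -2, -1, 0 } → simplest -207/64
rrrrbbbrrrb: Left { -4, -7/2, -13/4, -207/64 }, Right { -103/32, -51/16, -25/8, -3, -2, -1, 0 } → simplest -413/128
rrrrbbbrrrbb: Left { -4, -7/2, -13/4, -207/64, -413/128 }, Right { -103/32, -51/16, -25/8, -3, -2, -1, 0 } → simplest -825/256
rrrrbbbrrrbbr: Left { -4, -7/2, -13/4, -207/64, -413/128 }, Right { -825/256, -103/32, -51/16, -25/8, -3, -2, -1, 0 } → simplest -1651/512
rrrrbbbrrrbbrb: Left { -4, -7/2, -13/4, -207/64, -413/128, -1651/512 }, Right { -825/256, -103/32, -51/16, -25/8, -3, -2, -1, 0 } → simplest -3301/1024
rrrrbbbrrrbbrbb: Left { -4, -7/2, -13/4, -207/64, -413/128, -1651/512, -3301/1024 }, Right { -825/256, -103/32, -51/16, -25/8, -3, -2, -1, 0 } → simplest -6601/2048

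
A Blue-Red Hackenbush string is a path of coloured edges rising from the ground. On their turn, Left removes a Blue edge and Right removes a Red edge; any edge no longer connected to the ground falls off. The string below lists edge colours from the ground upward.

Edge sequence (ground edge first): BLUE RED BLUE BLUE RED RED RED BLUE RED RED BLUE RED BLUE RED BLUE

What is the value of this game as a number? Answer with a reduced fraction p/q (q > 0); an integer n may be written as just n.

edge 1 of 15 (BLUE): { 0 | ∅ } — 1
edge 2 of 15 (RED): { 0 | 1 } — 1/2
edge 3 of 15 (BLUE): { 0, 1/2 | 1 } — 3/4
edge 4 of 15 (BLUE): { 0, 1/2, 3/4 | 1 } — 7/8
edge 5 of 15 (RED): { 0, 1/2, 3/4 | 7/8, 1 } — 13/16
edge 6 of 15 (RED): { 0, 1/2, 3/4 | 13/16, 7/8, 1 } — 25/32
edge 7 of 15 (RED): { 0, 1/2, 3/4 | 25/32, 13/16, 7/8, 1 } — 49/64
edge 8 of 15 (BLUE): { 0, 1/2, 3/4, 49/64 | 25/32, 13/16, 7/8, 1 } — 99/128
edge 9 of 15 (RED): { 0, 1/2, 3/4, 49/64 | 99/128, 25/32, 13/16, 7/8, 1 } — 197/256
edge 10 of 15 (RED): { 0, 1/2, 3/4, 49/64 | 197/256, 99/128, 25/32, 13/16, 7/8, 1 } — 393/512
edge 11 of 15 (BLUE): { 0, 1/2, 3/4, 49/64, 393/512 | 197/256, 99/128, 25/32, 13/16, 7/8, 1 } — 787/1024
edge 12 of 15 (RED): { 0, 1/2, 3/4, 49/64, 393/512 | 787/1024, 197/256, 99/128, 25/32, 13/16, 7/8, 1 } — 1573/2048
edge 13 of 15 (BLUE): { 0, 1/2, 3/4, 49/64, 393/512, 1573/2048 | 787/1024, 197/256, 99/128, 25/32, 13/16, 7/8, 1 } — 3147/4096
edge 14 of 15 (RED): { 0, 1/2, 3/4, 49/64, 393/512, 1573/2048 | 3147/4096, 787/1024, 197/256, 99/128, 25/32, 13/16, 7/8, 1 } — 6293/8192
edge 15 of 15 (BLUE): { 0, 1/2, 3/4, 49/64, 393/512, 1573/2048, 6293/8192 | 3147/4096, 787/1024, 197/256, 99/128, 25/32, 13/16, 7/8, 1 } — 12587/16384

12587/16384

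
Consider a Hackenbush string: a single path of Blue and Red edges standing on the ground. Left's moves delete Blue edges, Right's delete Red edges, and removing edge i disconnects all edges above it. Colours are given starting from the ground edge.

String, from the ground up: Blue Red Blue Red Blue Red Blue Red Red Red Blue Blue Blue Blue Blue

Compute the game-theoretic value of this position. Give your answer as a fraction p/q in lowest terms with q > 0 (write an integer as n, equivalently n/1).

10815/16384

edge 1 of 15 (Blue): { 0 | ∅ } ⇒ 1
edge 2 of 15 (Red): { 0 | 1 } ⇒ 1/2
edge 3 of 15 (Blue): { 0, 1/2 | 1 } ⇒ 3/4
edge 4 of 15 (Red): { 0, 1/2 | 3/4, 1 } ⇒ 5/8
edge 5 of 15 (Blue): { 0, 1/2, 5/8 | 3/4, 1 } ⇒ 11/16
edge 6 of 15 (Red): { 0, 1/2, 5/8 | 11/16, 3/4, 1 } ⇒ 21/32
edge 7 of 15 (Blue): { 0, 1/2, 5/8, 21/32 | 11/16, 3/4, 1 } ⇒ 43/64
edge 8 of 15 (Red): { 0, 1/2, 5/8, 21/32 | 43/64, 11/16, 3/4, 1 } ⇒ 85/128
edge 9 of 15 (Red): { 0, 1/2, 5/8, 21/32 | 85/128, 43/64, 11/16, 3/4, 1 } ⇒ 169/256
edge 10 of 15 (Red): { 0, 1/2, 5/8, 21/32 | 169/256, 85/128, 43/64, 11/16, 3/4, 1 } ⇒ 337/512
edge 11 of 15 (Blue): { 0, 1/2, 5/8, 21/32, 337/512 | 169/256, 85/128, 43/64, 11/16, 3/4, 1 } ⇒ 675/1024
edge 12 of 15 (Blue): { 0, 1/2, 5/8, 21/32, 337/512, 675/1024 | 169/256, 85/128, 43/64, 11/16, 3/4, 1 } ⇒ 1351/2048
edge 13 of 15 (Blue): { 0, 1/2, 5/8, 21/32, 337/512, 675/1024, 1351/2048 | 169/256, 85/128, 43/64, 11/16, 3/4, 1 } ⇒ 2703/4096
edge 14 of 15 (Blue): { 0, 1/2, 5/8, 21/32, 337/512, 675/1024, 1351/2048, 2703/4096 | 169/256, 85/128, 43/64, 11/16, 3/4, 1 } ⇒ 5407/8192
edge 15 of 15 (Blue): { 0, 1/2, 5/8, 21/32, 337/512, 675/1024, 1351/2048, 2703/4096, 5407/8192 | 169/256, 85/128, 43/64, 11/16, 3/4, 1 } ⇒ 10815/16384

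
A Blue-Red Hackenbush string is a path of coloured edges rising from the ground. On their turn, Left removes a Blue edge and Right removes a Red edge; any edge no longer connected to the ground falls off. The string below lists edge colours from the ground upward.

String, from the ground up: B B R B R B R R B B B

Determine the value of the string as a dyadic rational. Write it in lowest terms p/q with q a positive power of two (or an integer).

edge 1 of 11 (B): { 0 | (no moves) } — 1
edge 2 of 11 (B): { 0 1 | (no moves) } — 2
edge 3 of 11 (R): { 0 1 | 2 } — 3/2
edge 4 of 11 (B): { 0 1 3/2 | 2 } — 7/4
edge 5 of 11 (R): { 0 1 3/2 | 7/4 2 } — 13/8
edge 6 of 11 (B): { 0 1 3/2 13/8 | 7/4 2 } — 27/16
edge 7 of 11 (R): { 0 1 3/2 13/8 | 27/16 7/4 2 } — 53/32
edge 8 of 11 (R): { 0 1 3/2 13/8 | 53/32 27/16 7/4 2 } — 105/64
edge 9 of 11 (B): { 0 1 3/2 13/8 105/64 | 53/32 27/16 7/4 2 } — 211/128
edge 10 of 11 (B): { 0 1 3/2 13/8 105/64 211/128 | 53/32 27/16 7/4 2 } — 423/256
edge 11 of 11 (B): { 0 1 3/2 13/8 105/64 211/128 423/256 | 53/32 27/16 7/4 2 } — 847/512

847/512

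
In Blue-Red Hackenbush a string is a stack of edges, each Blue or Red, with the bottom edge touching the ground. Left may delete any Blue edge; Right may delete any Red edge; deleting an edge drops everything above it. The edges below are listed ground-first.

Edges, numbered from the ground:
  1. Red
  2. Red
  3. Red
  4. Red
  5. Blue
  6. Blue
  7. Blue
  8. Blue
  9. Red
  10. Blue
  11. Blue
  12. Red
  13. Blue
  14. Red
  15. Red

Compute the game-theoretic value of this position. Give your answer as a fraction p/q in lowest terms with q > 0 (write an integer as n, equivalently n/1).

Prefix values for Red Red Red Red Blue Blue Blue Blue Red Blue Blue Red Blue Red Red via {L|R} + simplicity:
edge 1 of 15 (Red): { — | 0 } ⇒ -1
edge 2 of 15 (Red): { — | -1 0 } ⇒ -2
edge 3 of 15 (Red): { — | -2 -1 0 } ⇒ -3
edge 4 of 15 (Red): { — | -3 -2 -1 0 } ⇒ -4
edge 5 of 15 (Blue): { -4 | -3 -2 -1 0 } ⇒ -7/2
edge 6 of 15 (Blue): { -4 -7/2 | -3 -2 -1 0 } ⇒ -13/4
edge 7 of 15 (Blue): { -4 -7/2 -13/4 | -3 -2 -1 0 } ⇒ -25/8
edge 8 of 15 (Blue): { -4 -7/2 -13/4 -25/8 | -3 -2 -1 0 } ⇒ -49/16
edge 9 of 15 (Red): { -4 -7/2 -13/4 -25/8 | -49/16 -3 -2 -1 0 } ⇒ -99/32
edge 10 of 15 (Blue): { -4 -7/2 -13/4 -25/8 -99/32 | -49/16 -3 -2 -1 0 } ⇒ -197/64
edge 11 of 15 (Blue): { -4 -7/2 -13/4 -25/8 -99/32 -197/64 | -49/16 -3 -2 -1 0 } ⇒ -393/128
edge 12 of 15 (Red): { -4 -7/2 -13/4 -25/8 -99/32 -197/64 | -393/128 -49/16 -3 -2 -1 0 } ⇒ -787/256
edge 13 of 15 (Blue): { -4 -7/2 -13/4 -25/8 -99/32 -197/64 -787/256 | -393/128 -49/16 -3 -2 -1 0 } ⇒ -1573/512
edge 14 of 15 (Red): { -4 -7/2 -13/4 -25/8 -99/32 -197/64 -787/256 | -1573/512 -393/128 -49/16 -3 -2 -1 0 } ⇒ -3147/1024
edge 15 of 15 (Red): { -4 -7/2 -13/4 -25/8 -99/32 -197/64 -787/256 | -3147/1024 -1573/512 -393/128 -49/16 -3 -2 -1 0 } ⇒ -6295/2048

-6295/2048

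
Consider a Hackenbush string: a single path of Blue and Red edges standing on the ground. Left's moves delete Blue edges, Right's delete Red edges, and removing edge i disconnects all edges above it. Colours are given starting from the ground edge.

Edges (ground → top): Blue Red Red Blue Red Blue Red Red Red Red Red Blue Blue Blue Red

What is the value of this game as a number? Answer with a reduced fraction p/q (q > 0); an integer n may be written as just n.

edge 1 of 15 (Blue): { 0 | none } so 1
edge 2 of 15 (Red): { 0 | 1 } so 1/2
edge 3 of 15 (Red): { 0 | 1/2, 1 } so 1/4
edge 4 of 15 (Blue): { 0, 1/4 | 1/2, 1 } so 3/8
edge 5 of 15 (Red): { 0, 1/4 | 3/8, 1/2, 1 } so 5/16
edge 6 of 15 (Blue): { 0, 1/4, 5/16 | 3/8, 1/2, 1 } so 11/32
edge 7 of 15 (Red): { 0, 1/4, 5/16 | 11/32, 3/8, 1/2, 1 } so 21/64
edge 8 of 15 (Red): { 0, 1/4, 5/16 | 21/64, 11/32, 3/8, 1/2, 1 } so 41/128
edge 9 of 15 (Red): { 0, 1/4, 5/16 | 41/128, 21/64, 11/32, 3/8, 1/2, 1 } so 81/256
edge 10 of 15 (Red): { 0, 1/4, 5/16 | 81/256, 41/128, 21/64, 11/32, 3/8, 1/2, 1 } so 161/512
edge 11 of 15 (Red): { 0, 1/4, 5/16 | 161/512, 81/256, 41/128, 21/64, 11/32, 3/8, 1/2, 1 } so 321/1024
edge 12 of 15 (Blue): { 0, 1/4, 5/16, 321/1024 | 161/512, 81/256, 41/128, 21/64, 11/32, 3/8, 1/2, 1 } so 643/2048
edge 13 of 15 (Blue): { 0, 1/4, 5/16, 321/1024, 643/2048 | 161/512, 81/256, 41/128, 21/64, 11/32, 3/8, 1/2, 1 } so 1287/4096
edge 14 of 15 (Blue): { 0, 1/4, 5/16, 321/1024, 643/2048, 1287/4096 | 161/512, 81/256, 41/128, 21/64, 11/32, 3/8, 1/2, 1 } so 2575/8192
edge 15 of 15 (Red): { 0, 1/4, 5/16, 321/1024, 643/2048, 1287/4096 | 2575/8192, 161/512, 81/256, 41/128, 21/64, 11/32, 3/8, 1/2, 1 } so 5149/16384

5149/16384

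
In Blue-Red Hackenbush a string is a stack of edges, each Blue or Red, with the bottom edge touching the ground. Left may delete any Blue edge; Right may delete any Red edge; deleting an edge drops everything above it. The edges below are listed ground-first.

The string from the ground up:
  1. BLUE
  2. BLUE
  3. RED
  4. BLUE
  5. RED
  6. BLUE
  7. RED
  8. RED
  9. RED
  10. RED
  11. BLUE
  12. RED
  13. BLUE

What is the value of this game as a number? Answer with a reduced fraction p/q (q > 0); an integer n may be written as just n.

Recurse on prefixes of the 13-edge string BLUE BLUE RED BLUE RED BLUE RED RED RED RED BLUE RED BLUE:
1 of 13 · B · max L 0 · min R +∞ → 1
2 of 13 · BB · max L 1 · min R +∞ → 2
3 of 13 · BBR · max L 1 · min R 2 → 3/2
4 of 13 · BBRB · max L 3/2 · min R 2 → 7/4
5 of 13 · BBRBR · max L 3/2 · min R 7/4 → 13/8
6 of 13 · BBRBRB · max L 13/8 · min R 7/4 → 27/16
7 of 13 · BBRBRBR · max L 13/8 · min R 27/16 → 53/32
8 of 13 · BBRBRBRR · max L 13/8 · min R 53/32 → 105/64
9 of 13 · BBRBRBRRR · max L 13/8 · min R 105/64 → 209/128
10 of 13 · BBRBRBRRRR · max L 13/8 · min R 209/128 → 417/256
11 of 13 · BBRBRBRRRRB · max L 417/256 · min R 209/128 → 835/512
12 of 13 · BBRBRBRRRRBR · max L 417/256 · min R 835/512 → 1669/1024
13 of 13 · BBRBRBRRRRBRB · max L 1669/1024 · min R 835/512 → 3339/2048

3339/2048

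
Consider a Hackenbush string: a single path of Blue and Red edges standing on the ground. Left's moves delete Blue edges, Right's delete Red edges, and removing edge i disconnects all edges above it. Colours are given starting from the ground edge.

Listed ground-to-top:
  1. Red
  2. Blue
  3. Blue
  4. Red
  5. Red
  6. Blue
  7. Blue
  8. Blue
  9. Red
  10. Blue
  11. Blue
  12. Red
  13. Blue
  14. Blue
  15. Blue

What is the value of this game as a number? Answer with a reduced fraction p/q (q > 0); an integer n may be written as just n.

Prefix values for Red Blue Blue Red Red Blue Blue Blue Red Blue Blue Red Blue Blue Blue via {L|R} + simplicity:
G_1 [R]  L=[]  R=[0]  so -1
G_2 [RB]  L=[-1]  R=[0]  so -1/2
G_3 [RBB]  L=[-1, -1/2]  R=[0]  so -1/4
G_4 [RBBR]  L=[-1, -1/2]  R=[-1/4, 0]  so -3/8
G_5 [RBBRR]  L=[-1, -1/2]  R=[-3/8, -1/4, 0]  so -7/16
G_6 [RBBRRB]  L=[-1, -1/2, -7/16]  R=[-3/8, -1/4, 0]  so -13/32
G_7 [RBBRRBB]  L=[-1, -1/2, -7/16, -13/32]  R=[-3/8, -1/4, 0]  so -25/64
G_8 [RBBRRBBB]  L=[-1, -1/2, -7/16, -13/32, -25/64]  R=[-3/8, -1/4, 0]  so -49/128
G_9 [RBBRRBBBR]  L=[-1, -1/2, -7/16, -13/32, -25/64]  R=[-49/128, -3/8, -1/4, 0]  so -99/256
G_10 [RBBRRBBBRB]  L=[-1, -1/2, -7/16, -13/32, -25/64, -99/256]  R=[-49/128, -3/8, -1/4, 0]  so -197/512
G_11 [RBBRRBBBRBB]  L=[-1, -1/2, -7/16, -13/32, -25/64, -99/256, -197/512]  R=[-49/128, -3/8, -1/4, 0]  so -393/1024
G_12 [RBBRRBBBRBBR]  L=[-1, -1/2, -7/16, -13/32, -25/64, -99/256, -197/512]  R=[-393/1024, -49/128, -3/8, -1/4, 0]  so -787/2048
G_13 [RBBRRBBBRBBRB]  L=[-1, -1/2, -7/16, -13/32, -25/64, -99/256, -197/512, -787/2048]  R=[-393/1024, -49/128, -3/8, -1/4, 0]  so -1573/4096
G_14 [RBBRRBBBRBBRBB]  L=[-1, -1/2, -7/16, -13/32, -25/64, -99/256, -197/512, -787/2048, -1573/4096]  R=[-393/1024, -49/128, -3/8, -1/4, 0]  so -3145/8192
G_15 [RBBRRBBBRBBRBBB]  L=[-1, -1/2, -7/16, -13/32, -25/64, -99/256, -197/512, -787/2048, -1573/4096, -3145/8192]  R=[-393/1024, -49/128, -3/8, -1/4, 0]  so -6289/16384

-6289/16384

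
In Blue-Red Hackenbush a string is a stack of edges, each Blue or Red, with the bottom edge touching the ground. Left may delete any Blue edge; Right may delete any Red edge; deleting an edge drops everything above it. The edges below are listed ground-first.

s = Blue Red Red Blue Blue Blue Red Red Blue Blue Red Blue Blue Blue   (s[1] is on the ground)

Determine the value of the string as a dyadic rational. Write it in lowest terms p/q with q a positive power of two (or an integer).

3695/8192

Recurse on prefixes of the 14-edge string Blue Red Red Blue Blue Blue Red Red Blue Blue Red Blue Blue Blue:
B: Left { 0 }, Right {  } so simplest 1
BR: Left { 0 }, Right { 1 } so simplest 1/2
BRR: Left { 0 }, Right { 1/2; 1 } so simplest 1/4
BRRB: Left { 0; 1/4 }, Right { 1/2; 1 } so simplest 3/8
BRRBB: Left { 0; 1/4; 3/8 }, Right { 1/2; 1 } so simplest 7/16
BRRBBB: Left { 0; 1/4; 3/8; 7/16 }, Right { 1/2; 1 } so simplest 15/32
BRRBBBR: Left { 0; 1/4; 3/8; 7/16 }, Right { 15/32; 1/2; 1 } so simplest 29/64
BRRBBBRR: Left { 0; 1/4; 3/8; 7/16 }, Right { 29/64; 15/32; 1/2; 1 } so simplest 57/128
BRRBBBRRB: Left { 0; 1/4; 3/8; 7/16; 57/128 }, Right { 29/64; 15/32; 1/2; 1 } so simplest 115/256
BRRBBBRRBB: Left { 0; 1/4; 3/8; 7/16; 57/128; 115/256 }, Right { 29/64; 15/32; 1/2; 1 } so simplest 231/512
BRRBBBRRBBR: Left { 0; 1/4; 3/8; 7/16; 57/128; 115/256 }, Right { 231/512; 29/64; 15/32; 1/2; 1 } so simplest 461/1024
BRRBBBRRBBRB: Left { 0; 1/4; 3/8; 7/16; 57/128; 115/256; 461/1024 }, Right { 231/512; 29/64; 15/32; 1/2; 1 } so simplest 923/2048
BRRBBBRRBBRBB: Left { 0; 1/4; 3/8; 7/16; 57/128; 115/256; 461/1024; 923/2048 }, Right { 231/512; 29/64; 15/32; 1/2; 1 } so simplest 1847/4096
BRRBBBRRBBRBBB: Left { 0; 1/4; 3/8; 7/16; 57/128; 115/256; 461/1024; 923/2048; 1847/4096 }, Right { 231/512; 29/64; 15/32; 1/2; 1 } so simplest 3695/8192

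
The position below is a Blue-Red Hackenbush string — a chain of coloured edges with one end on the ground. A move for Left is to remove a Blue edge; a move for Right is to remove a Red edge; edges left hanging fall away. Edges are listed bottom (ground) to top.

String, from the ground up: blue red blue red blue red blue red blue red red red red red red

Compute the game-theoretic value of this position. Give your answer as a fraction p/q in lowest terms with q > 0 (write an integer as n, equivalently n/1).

10881/16384

step 1: add blue to get b; options L={ 0 } R={ none } gives 1
step 2: add red to get br; options L={ 0 } R={ 1 } gives 1/2
step 3: add blue to get brb; options L={ 0 1/2 } R={ 1 } gives 3/4
step 4: add red to get brbr; options L={ 0 1/2 } R={ 3/4 1 } gives 5/8
step 5: add blue to get brbrb; options L={ 0 1/2 5/8 } R={ 3/4 1 } gives 11/16
step 6: add red to get brbrbr; options L={ 0 1/2 5/8 } R={ 11/16 3/4 1 } gives 21/32
step 7: add blue to get brbrbrb; options L={ 0 1/2 5/8 21/32 } R={ 11/16 3/4 1 } gives 43/64
step 8: add red to get brbrbrbr; options L={ 0 1/2 5/8 21/32 } R={ 43/64 11/16 3/4 1 } gives 85/128
step 9: add blue to get brbrbrbrb; options L={ 0 1/2 5/8 21/32 85/128 } R={ 43/64 11/16 3/4 1 } gives 171/256
step 10: add red to get brbrbrbrbr; options L={ 0 1/2 5/8 21/32 85/128 } R={ 171/256 43/64 11/16 3/4 1 } gives 341/512
step 11: add red to get brbrbrbrbrr; options L={ 0 1/2 5/8 21/32 85/128 } R={ 341/512 171/256 43/64 11/16 3/4 1 } gives 681/1024
step 12: add red to get brbrbrbrbrrr; options L={ 0 1/2 5/8 21/32 85/128 } R={ 681/1024 341/512 171/256 43/64 11/16 3/4 1 } gives 1361/2048
step 13: add red to get brbrbrbrbrrrr; options L={ 0 1/2 5/8 21/32 85/128 } R={ 1361/2048 681/1024 341/512 171/256 43/64 11/16 3/4 1 } gives 2721/4096
step 14: add red to get brbrbrbrbrrrrr; options L={ 0 1/2 5/8 21/32 85/128 } R={ 2721/4096 1361/2048 681/1024 341/512 171/256 43/64 11/16 3/4 1 } gives 5441/8192
step 15: add red to get brbrbrbrbrrrrrr; options L={ 0 1/2 5/8 21/32 85/128 } R={ 5441/8192 2721/4096 1361/2048 681/1024 341/512 171/256 43/64 11/16 3/4 1 } gives 10881/16384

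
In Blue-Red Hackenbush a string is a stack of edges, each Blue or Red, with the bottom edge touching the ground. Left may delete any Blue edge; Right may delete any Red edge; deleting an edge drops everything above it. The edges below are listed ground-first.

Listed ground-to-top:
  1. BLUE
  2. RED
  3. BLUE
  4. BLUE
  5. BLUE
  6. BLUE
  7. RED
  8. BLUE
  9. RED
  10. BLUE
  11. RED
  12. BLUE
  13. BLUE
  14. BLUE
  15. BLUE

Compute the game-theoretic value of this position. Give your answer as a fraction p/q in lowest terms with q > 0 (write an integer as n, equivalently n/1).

15711/16384

Prefix values for BLUE RED BLUE BLUE BLUE BLUE RED BLUE RED BLUE RED BLUE BLUE BLUE BLUE via {L|R} + simplicity:
v_1 [B]  L=[0]  R=[]  → 1
v_2 [BR]  L=[0]  R=[1]  → 1/2
v_3 [BRB]  L=[0 1/2]  R=[1]  → 3/4
v_4 [BRBB]  L=[0 1/2 3/4]  R=[1]  → 7/8
v_5 [BRBBB]  L=[0 1/2 3/4 7/8]  R=[1]  → 15/16
v_6 [BRBBBB]  L=[0 1/2 3/4 7/8 15/16]  R=[1]  → 31/32
v_7 [BRBBBBR]  L=[0 1/2 3/4 7/8 15/16]  R=[31/32 1]  → 61/64
v_8 [BRBBBBRB]  L=[0 1/2 3/4 7/8 15/16 61/64]  R=[31/32 1]  → 123/128
v_9 [BRBBBBRBR]  L=[0 1/2 3/4 7/8 15/16 61/64]  R=[123/128 31/32 1]  → 245/256
v_10 [BRBBBBRBRB]  L=[0 1/2 3/4 7/8 15/16 61/64 245/256]  R=[123/128 31/32 1]  → 491/512
v_11 [BRBBBBRBRBR]  L=[0 1/2 3/4 7/8 15/16 61/64 245/256]  R=[491/512 123/128 31/32 1]  → 981/1024
v_12 [BRBBBBRBRBRB]  L=[0 1/2 3/4 7/8 15/16 61/64 245/256 981/1024]  R=[491/512 123/128 31/32 1]  → 1963/2048
v_13 [BRBBBBRBRBRBB]  L=[0 1/2 3/4 7/8 15/16 61/64 245/256 981/1024 1963/2048]  R=[491/512 123/128 31/32 1]  → 3927/4096
v_14 [BRBBBBRBRBRBBB]  L=[0 1/2 3/4 7/8 15/16 61/64 245/256 981/1024 1963/2048 3927/4096]  R=[491/512 123/128 31/32 1]  → 7855/8192
v_15 [BRBBBBRBRBRBBBB]  L=[0 1/2 3/4 7/8 15/16 61/64 245/256 981/1024 1963/2048 3927/4096 7855/8192]  R=[491/512 123/128 31/32 1]  → 15711/16384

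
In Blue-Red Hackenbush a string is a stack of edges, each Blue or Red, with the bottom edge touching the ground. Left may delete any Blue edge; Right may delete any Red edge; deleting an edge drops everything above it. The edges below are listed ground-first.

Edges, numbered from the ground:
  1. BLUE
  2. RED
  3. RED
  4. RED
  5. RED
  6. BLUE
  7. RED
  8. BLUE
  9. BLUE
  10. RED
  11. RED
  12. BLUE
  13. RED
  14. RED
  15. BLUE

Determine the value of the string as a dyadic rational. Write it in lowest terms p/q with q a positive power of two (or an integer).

Recurse on prefixes of the 15-edge string BLUE RED RED RED RED BLUE RED BLUE BLUE RED RED BLUE RED RED BLUE:
v(B) = { 0 | ∅ } = 1
v(BR) = { 0 | 1 } = 1/2
v(BRR) = { 0 | 1/2; 1 } = 1/4
v(BRRR) = { 0 | 1/4; 1/2; 1 } = 1/8
v(BRRRR) = { 0 | 1/8; 1/4; 1/2; 1 } = 1/16
v(BRRRRB) = { 0; 1/16 | 1/8; 1/4; 1/2; 1 } = 3/32
v(BRRRRBR) = { 0; 1/16 | 3/32; 1/8; 1/4; 1/2; 1 } = 5/64
v(BRRRRBRB) = { 0; 1/16; 5/64 | 3/32; 1/8; 1/4; 1/2; 1 } = 11/128
v(BRRRRBRBB) = { 0; 1/16; 5/64; 11/128 | 3/32; 1/8; 1/4; 1/2; 1 } = 23/256
v(BRRRRBRBBR) = { 0; 1/16; 5/64; 11/128 | 23/256; 3/32; 1/8; 1/4; 1/2; 1 } = 45/512
v(BRRRRBRBBRR) = { 0; 1/16; 5/64; 11/128 | 45/512; 23/256; 3/32; 1/8; 1/4; 1/2; 1 } = 89/1024
v(BRRRRBRBBRRB) = { 0; 1/16; 5/64; 11/128; 89/1024 | 45/512; 23/256; 3/32; 1/8; 1/4; 1/2; 1 } = 179/2048
v(BRRRRBRBBRRBR) = { 0; 1/16; 5/64; 11/128; 89/1024 | 179/2048; 45/512; 23/256; 3/32; 1/8; 1/4; 1/2; 1 } = 357/4096
v(BRRRRBRBBRRBRR) = { 0; 1/16; 5/64; 11/128; 89/1024 | 357/4096; 179/2048; 45/512; 23/256; 3/32; 1/8; 1/4; 1/2; 1 } = 713/8192
v(BRRRRBRBBRRBRRB) = { 0; 1/16; 5/64; 11/128; 89/1024; 713/8192 | 357/4096; 179/2048; 45/512; 23/256; 3/32; 1/8; 1/4; 1/2; 1 } = 1427/16384

1427/16384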